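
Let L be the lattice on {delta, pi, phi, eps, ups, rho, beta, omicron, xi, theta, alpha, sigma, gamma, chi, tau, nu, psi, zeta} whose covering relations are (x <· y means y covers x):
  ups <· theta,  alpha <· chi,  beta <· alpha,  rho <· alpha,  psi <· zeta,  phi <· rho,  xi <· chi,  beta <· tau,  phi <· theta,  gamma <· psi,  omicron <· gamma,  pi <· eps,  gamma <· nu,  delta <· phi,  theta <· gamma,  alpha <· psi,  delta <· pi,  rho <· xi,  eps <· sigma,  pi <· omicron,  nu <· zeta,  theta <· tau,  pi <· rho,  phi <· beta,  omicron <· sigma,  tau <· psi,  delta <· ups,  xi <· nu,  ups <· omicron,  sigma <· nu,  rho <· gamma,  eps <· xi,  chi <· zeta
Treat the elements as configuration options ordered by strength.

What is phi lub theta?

Common upper bounds of {phi, theta}: gamma, nu, psi, tau, theta, zeta.
The least among these is theta.

theta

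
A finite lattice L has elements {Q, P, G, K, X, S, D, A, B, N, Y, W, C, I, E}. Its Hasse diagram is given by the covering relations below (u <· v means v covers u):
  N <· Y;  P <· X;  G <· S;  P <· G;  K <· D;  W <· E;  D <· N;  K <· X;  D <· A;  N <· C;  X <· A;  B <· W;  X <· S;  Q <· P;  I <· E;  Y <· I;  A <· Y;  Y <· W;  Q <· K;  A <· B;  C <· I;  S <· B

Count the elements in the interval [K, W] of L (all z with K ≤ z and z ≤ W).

9

The interval [K, W] = {A, B, D, K, N, S, W, X, Y}, which has 9 elements.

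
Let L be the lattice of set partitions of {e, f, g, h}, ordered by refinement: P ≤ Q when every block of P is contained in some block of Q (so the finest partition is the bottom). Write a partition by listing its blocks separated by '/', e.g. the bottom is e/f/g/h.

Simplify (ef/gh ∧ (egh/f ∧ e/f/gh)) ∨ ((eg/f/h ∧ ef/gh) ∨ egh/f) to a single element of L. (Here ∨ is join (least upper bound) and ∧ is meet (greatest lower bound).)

egh/f ∧ e/f/gh = e/f/gh
ef/gh ∧ e/f/gh = e/f/gh
eg/f/h ∧ ef/gh = e/f/g/h
e/f/g/h ∨ egh/f = egh/f
e/f/gh ∨ egh/f = egh/f

egh/f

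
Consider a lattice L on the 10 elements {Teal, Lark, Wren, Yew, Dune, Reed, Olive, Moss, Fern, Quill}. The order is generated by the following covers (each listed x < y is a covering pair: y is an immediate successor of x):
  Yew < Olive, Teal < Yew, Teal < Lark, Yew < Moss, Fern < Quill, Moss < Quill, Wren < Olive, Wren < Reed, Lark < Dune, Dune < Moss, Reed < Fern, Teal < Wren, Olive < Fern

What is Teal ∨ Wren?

Common upper bounds of {Teal, Wren}: Fern, Olive, Quill, Reed, Wren.
The least among these is Wren.

Wren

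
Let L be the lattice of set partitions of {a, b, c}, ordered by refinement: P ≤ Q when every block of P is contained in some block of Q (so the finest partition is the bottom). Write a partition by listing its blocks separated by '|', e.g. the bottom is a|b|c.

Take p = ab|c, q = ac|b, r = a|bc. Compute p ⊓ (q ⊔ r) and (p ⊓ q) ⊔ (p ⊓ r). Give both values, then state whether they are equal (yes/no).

q ⊔ r = abc, so p ⊓ (q ⊔ r) = ab|c ⊓ abc = ab|c.
p ⊓ q = a|b|c and p ⊓ r = a|b|c, so (p ⊓ q) ⊔ (p ⊓ r) = a|b|c ⊔ a|b|c = a|b|c.
Equal: no.

ab|c; a|b|c; no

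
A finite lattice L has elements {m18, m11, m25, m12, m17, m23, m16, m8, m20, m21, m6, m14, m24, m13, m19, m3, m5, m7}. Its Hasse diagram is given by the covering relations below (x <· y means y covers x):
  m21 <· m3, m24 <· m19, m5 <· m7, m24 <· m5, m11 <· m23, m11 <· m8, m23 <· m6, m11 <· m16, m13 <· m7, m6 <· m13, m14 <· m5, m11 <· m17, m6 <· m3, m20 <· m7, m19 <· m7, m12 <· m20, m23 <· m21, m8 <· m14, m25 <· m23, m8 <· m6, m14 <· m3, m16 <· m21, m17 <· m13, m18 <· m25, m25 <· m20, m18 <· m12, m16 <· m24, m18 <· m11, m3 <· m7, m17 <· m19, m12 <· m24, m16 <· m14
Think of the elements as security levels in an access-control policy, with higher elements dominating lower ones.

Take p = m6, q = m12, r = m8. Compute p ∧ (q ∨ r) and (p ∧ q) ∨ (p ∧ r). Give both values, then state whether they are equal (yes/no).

m8; m8; yes

q ∨ r = m5, so p ∧ (q ∨ r) = m6 ∧ m5 = m8.
p ∧ q = m18 and p ∧ r = m8, so (p ∧ q) ∨ (p ∧ r) = m18 ∨ m8 = m8.
Equal: yes.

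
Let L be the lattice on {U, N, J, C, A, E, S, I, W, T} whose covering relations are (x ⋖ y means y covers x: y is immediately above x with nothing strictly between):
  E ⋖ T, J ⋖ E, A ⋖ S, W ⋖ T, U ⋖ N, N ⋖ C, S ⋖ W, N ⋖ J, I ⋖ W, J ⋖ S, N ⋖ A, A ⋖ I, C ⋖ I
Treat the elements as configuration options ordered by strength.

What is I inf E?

Common lower bounds of {I, E}: N, U.
The greatest among these is N.

N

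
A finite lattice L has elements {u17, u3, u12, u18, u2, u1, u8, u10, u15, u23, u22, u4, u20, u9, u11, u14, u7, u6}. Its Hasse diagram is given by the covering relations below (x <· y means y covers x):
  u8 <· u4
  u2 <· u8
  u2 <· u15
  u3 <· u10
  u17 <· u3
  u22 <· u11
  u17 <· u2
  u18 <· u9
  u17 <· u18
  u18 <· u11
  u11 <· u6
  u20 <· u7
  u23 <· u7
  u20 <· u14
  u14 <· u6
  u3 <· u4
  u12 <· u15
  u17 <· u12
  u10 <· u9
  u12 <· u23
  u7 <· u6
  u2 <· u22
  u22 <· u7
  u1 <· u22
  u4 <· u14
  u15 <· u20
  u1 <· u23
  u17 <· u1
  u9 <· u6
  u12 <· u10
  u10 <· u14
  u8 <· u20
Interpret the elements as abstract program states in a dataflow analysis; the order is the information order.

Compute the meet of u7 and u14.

u20

Common lower bounds of {u7, u14}: u12, u15, u17, u2, u20, u8.
The greatest among these is u20.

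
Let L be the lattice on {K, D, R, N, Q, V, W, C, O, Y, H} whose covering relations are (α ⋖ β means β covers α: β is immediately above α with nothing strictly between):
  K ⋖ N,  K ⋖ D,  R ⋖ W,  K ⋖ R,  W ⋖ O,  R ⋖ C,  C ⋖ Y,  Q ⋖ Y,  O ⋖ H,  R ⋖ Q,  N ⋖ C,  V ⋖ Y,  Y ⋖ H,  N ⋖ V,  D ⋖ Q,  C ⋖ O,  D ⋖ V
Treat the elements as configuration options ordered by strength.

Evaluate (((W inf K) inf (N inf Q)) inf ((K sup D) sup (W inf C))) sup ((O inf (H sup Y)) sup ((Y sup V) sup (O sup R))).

W ∧ K = K
N ∧ Q = K
K ∧ K = K
K ∨ D = D
W ∧ C = R
D ∨ R = Q
K ∧ Q = K
H ∨ Y = H
O ∧ H = O
Y ∨ V = Y
O ∨ R = O
Y ∨ O = H
O ∨ H = H
K ∨ H = H

H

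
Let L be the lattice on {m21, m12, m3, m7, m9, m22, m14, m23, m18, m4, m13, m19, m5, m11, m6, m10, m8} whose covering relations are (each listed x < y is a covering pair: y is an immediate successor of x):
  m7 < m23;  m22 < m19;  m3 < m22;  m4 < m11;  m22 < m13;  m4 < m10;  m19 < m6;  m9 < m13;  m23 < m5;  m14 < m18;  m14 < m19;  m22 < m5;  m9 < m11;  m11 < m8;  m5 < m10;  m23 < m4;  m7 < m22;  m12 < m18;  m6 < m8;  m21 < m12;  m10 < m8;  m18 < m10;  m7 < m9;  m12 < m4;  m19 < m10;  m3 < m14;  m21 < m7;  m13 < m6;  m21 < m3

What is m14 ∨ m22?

m19

Common upper bounds of {m14, m22}: m10, m19, m6, m8.
The least among these is m19.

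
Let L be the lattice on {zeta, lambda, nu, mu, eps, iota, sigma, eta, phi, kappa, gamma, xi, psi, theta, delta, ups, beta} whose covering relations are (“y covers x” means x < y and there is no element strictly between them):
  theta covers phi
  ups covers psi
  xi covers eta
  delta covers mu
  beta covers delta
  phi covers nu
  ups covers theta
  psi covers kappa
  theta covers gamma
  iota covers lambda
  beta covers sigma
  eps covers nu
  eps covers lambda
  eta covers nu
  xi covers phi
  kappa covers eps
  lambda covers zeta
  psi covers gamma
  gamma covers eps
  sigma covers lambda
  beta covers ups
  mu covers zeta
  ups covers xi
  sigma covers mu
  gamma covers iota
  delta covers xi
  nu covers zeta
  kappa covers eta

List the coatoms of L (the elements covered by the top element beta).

The coatoms are exactly the elements covered by beta: delta, sigma, ups.

delta, sigma, ups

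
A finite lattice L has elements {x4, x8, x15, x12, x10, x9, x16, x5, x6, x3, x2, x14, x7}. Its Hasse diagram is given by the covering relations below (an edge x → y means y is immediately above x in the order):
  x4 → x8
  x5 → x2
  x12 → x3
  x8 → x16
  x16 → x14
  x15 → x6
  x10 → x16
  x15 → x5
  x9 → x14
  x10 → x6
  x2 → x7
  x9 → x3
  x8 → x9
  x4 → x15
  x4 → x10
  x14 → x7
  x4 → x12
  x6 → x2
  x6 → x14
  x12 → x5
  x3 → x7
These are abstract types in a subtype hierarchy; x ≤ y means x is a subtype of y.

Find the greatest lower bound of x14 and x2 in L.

x6

Common lower bounds of {x14, x2}: x10, x15, x4, x6.
The greatest among these is x6.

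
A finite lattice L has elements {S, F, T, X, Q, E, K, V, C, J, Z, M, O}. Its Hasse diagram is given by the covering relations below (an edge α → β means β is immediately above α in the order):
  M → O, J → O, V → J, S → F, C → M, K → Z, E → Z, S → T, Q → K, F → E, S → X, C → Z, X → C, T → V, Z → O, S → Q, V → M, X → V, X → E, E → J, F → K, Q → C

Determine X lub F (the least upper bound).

E

Common upper bounds of {X, F}: E, J, O, Z.
The least among these is E.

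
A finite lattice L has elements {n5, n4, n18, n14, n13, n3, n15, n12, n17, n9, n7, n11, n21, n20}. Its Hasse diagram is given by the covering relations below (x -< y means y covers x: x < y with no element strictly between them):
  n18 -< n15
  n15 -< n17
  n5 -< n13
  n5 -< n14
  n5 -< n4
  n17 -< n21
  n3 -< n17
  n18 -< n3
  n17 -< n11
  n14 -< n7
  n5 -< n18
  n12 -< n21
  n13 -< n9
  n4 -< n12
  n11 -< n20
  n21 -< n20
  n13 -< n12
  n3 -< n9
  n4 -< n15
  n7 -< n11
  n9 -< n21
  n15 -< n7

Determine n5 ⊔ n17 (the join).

Common upper bounds of {n5, n17}: n11, n17, n20, n21.
The least among these is n17.

n17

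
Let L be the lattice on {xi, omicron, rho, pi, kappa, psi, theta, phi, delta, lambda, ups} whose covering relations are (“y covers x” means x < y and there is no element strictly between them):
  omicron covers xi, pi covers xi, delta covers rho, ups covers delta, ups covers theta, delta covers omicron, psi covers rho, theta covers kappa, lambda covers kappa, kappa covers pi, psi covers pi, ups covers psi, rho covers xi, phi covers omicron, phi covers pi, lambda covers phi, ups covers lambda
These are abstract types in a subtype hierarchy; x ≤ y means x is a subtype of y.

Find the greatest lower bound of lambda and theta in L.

Common lower bounds of {lambda, theta}: kappa, pi, xi.
The greatest among these is kappa.

kappa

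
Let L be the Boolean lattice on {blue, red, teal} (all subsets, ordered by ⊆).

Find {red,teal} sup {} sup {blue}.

{blue,red,teal}

Under ⊆, join is union: {red,teal} ∪ {} ∪ {blue} = {blue,red,teal}.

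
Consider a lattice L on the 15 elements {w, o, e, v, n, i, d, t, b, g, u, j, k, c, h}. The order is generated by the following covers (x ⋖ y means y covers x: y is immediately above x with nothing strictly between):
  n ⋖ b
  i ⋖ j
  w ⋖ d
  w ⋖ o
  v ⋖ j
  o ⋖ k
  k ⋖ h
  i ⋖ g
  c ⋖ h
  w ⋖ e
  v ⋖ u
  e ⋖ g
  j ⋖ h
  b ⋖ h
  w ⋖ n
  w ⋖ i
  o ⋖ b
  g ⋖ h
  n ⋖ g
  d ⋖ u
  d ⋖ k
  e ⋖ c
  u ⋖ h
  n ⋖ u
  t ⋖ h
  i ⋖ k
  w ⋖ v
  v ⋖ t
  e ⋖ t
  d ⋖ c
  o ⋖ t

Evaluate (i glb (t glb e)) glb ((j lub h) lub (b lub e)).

t ∧ e = e
i ∧ e = w
j ∨ h = h
b ∨ e = h
h ∨ h = h
w ∧ h = w

w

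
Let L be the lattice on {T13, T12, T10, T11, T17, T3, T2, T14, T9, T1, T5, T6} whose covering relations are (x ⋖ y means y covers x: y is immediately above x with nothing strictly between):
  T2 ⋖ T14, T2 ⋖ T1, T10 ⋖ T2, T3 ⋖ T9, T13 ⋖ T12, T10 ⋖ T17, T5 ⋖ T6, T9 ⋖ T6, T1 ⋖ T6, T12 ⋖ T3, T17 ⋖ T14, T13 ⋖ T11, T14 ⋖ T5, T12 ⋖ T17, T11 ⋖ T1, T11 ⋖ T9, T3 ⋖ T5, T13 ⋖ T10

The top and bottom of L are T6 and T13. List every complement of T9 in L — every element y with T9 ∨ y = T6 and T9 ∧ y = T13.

T10, T2

Need y with T9 ∨ y = T6 and T9 ∧ y = T13.
Checking each element gives: T10, T2.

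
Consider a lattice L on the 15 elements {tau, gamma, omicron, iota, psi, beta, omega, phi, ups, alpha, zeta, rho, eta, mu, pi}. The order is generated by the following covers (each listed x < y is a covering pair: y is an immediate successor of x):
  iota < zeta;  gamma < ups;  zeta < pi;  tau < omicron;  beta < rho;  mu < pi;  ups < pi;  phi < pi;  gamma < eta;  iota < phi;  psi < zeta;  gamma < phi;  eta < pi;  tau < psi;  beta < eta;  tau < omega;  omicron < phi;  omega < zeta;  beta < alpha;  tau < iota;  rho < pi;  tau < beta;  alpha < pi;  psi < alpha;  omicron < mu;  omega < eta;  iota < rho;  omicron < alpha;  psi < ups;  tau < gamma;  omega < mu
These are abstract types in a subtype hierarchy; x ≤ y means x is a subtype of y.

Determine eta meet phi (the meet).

Common lower bounds of {eta, phi}: gamma, tau.
The greatest among these is gamma.

gamma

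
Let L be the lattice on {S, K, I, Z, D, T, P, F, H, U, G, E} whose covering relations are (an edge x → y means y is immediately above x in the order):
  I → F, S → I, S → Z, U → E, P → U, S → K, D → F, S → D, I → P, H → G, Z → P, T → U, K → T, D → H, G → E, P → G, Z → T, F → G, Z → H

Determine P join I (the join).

Common upper bounds of {P, I}: E, G, P, U.
The least among these is P.

P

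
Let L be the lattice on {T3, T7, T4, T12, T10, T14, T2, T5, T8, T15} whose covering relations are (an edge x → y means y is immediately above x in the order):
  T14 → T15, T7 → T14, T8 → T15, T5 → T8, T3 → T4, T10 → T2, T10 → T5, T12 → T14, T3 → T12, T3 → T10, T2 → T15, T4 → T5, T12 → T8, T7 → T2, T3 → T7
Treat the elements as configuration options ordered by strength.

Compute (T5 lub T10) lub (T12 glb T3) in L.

T5 ∨ T10 = T5
T12 ∧ T3 = T3
T5 ∨ T3 = T5

T5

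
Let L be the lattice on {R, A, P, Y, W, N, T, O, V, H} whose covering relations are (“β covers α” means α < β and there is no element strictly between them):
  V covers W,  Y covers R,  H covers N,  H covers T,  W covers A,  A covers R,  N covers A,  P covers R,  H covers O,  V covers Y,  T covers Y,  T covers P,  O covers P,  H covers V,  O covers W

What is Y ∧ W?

R

Common lower bounds of {Y, W}: R.
The greatest among these is R.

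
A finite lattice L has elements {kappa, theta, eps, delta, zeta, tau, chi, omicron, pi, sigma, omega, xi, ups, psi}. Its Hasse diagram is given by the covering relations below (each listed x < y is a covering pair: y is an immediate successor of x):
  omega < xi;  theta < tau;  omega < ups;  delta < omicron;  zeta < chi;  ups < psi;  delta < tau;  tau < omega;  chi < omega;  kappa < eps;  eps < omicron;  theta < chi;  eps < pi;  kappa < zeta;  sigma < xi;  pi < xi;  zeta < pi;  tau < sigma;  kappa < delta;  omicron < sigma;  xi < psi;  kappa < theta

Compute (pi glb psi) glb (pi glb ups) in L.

pi ∧ psi = pi
pi ∧ ups = zeta
pi ∧ zeta = zeta

zeta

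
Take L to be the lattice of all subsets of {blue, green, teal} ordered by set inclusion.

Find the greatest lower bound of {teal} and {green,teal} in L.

{teal}

Under ⊆, meet is intersection: {teal} ∩ {green,teal} = {teal}.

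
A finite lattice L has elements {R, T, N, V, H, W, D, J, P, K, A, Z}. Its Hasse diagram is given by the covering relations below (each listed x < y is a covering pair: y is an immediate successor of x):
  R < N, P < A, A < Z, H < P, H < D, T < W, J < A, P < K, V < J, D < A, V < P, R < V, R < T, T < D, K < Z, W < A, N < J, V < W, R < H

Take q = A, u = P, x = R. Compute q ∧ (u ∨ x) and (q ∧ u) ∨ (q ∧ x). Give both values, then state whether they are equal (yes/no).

P; P; yes

u ∨ x = P, so q ∧ (u ∨ x) = A ∧ P = P.
q ∧ u = P and q ∧ x = R, so (q ∧ u) ∨ (q ∧ x) = P ∨ R = P.
Equal: yes.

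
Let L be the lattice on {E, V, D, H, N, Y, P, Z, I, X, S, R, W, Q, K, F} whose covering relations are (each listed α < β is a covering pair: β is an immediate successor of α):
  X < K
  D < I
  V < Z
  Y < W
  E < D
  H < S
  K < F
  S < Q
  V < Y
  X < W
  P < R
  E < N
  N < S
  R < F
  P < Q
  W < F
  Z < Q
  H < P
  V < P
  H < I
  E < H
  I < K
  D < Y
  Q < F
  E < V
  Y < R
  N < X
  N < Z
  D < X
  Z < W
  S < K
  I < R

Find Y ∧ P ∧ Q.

Common lower bounds of {Y, P, Q}: E, V.
The greatest among these is V.

V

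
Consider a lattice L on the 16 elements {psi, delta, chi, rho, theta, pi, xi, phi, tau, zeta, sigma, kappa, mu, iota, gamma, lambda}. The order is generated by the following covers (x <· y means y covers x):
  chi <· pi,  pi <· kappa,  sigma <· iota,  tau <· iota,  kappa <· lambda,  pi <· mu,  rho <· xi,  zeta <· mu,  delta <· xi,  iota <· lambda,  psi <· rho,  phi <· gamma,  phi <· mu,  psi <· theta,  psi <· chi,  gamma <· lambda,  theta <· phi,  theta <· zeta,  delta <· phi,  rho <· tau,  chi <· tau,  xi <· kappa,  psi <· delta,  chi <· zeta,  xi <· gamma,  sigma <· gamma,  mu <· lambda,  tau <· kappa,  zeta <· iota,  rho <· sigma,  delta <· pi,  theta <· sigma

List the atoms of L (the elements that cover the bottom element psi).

The atoms are exactly the elements that cover psi: chi, delta, rho, theta.

chi, delta, rho, theta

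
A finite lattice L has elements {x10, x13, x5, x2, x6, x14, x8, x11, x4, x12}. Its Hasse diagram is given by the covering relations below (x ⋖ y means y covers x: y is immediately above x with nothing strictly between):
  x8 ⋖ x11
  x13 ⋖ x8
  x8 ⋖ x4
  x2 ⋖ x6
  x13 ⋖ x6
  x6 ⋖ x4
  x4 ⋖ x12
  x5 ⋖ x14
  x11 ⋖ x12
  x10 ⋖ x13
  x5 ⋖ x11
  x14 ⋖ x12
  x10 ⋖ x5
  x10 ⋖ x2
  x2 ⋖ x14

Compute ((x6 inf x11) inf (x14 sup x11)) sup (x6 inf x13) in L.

x13

x6 ∧ x11 = x13
x14 ∨ x11 = x12
x13 ∧ x12 = x13
x6 ∧ x13 = x13
x13 ∨ x13 = x13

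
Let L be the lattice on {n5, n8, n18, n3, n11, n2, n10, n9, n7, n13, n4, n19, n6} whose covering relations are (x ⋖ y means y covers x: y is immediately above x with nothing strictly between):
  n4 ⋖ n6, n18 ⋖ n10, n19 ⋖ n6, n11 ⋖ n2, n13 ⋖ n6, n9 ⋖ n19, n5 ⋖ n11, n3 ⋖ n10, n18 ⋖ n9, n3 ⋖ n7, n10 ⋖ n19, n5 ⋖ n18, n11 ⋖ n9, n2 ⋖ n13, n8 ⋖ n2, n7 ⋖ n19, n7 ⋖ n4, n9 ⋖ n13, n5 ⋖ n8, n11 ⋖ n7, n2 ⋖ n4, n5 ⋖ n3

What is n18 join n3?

n10

Common upper bounds of {n18, n3}: n10, n19, n6.
The least among these is n10.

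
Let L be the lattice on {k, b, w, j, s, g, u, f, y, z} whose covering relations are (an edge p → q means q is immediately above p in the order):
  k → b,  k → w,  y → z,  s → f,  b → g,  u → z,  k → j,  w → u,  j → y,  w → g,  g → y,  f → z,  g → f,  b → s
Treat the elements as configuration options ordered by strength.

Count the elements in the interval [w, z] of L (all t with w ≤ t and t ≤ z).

The interval [w, z] = {f, g, u, w, y, z}, which has 6 elements.

6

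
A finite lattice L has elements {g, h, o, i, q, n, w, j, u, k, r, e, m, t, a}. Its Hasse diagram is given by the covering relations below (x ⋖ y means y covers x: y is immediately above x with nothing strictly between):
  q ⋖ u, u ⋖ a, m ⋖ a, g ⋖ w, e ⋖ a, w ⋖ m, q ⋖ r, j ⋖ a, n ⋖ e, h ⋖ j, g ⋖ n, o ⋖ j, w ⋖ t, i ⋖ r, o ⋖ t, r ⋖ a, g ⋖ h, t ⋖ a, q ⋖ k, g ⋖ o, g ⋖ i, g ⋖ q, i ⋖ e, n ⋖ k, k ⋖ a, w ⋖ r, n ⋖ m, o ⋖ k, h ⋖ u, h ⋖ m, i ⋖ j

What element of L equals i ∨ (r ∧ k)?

r ∧ k = q
i ∨ q = r

r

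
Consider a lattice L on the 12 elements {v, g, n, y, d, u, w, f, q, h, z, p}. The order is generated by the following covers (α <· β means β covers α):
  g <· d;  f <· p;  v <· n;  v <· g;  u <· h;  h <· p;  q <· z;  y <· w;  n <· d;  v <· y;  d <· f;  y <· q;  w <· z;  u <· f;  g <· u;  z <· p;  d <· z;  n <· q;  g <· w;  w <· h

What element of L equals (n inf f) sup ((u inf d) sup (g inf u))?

n ∧ f = n
u ∧ d = g
g ∧ u = g
g ∨ g = g
n ∨ g = d

d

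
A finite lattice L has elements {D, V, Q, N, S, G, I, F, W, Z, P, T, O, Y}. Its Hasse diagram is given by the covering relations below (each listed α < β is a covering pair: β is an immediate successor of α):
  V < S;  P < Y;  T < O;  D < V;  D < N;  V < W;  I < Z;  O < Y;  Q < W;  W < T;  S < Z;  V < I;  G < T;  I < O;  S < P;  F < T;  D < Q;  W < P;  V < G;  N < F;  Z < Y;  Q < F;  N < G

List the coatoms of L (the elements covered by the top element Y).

The coatoms are exactly the elements covered by Y: O, P, Z.

O, P, Z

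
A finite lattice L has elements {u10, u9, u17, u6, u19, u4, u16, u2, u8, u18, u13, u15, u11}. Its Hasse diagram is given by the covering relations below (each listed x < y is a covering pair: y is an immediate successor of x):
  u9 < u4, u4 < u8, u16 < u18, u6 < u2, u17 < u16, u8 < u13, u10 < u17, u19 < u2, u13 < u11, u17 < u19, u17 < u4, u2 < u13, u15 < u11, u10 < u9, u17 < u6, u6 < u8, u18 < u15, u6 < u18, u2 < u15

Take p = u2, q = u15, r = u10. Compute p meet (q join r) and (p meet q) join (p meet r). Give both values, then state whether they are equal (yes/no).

u2; u2; yes

q join r = u15, so p meet (q join r) = u2 meet u15 = u2.
p meet q = u2 and p meet r = u10, so (p meet q) join (p meet r) = u2 join u10 = u2.
Equal: yes.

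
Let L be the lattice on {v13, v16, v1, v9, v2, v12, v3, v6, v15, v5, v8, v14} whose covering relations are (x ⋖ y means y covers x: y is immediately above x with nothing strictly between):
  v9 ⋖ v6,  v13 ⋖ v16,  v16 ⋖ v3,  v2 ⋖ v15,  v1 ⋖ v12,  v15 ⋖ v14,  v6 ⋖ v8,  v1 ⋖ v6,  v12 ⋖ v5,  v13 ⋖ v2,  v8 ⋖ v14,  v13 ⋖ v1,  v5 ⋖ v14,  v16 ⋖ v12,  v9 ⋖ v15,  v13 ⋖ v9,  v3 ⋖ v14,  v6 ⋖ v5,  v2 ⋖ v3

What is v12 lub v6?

v5

Common upper bounds of {v12, v6}: v14, v5.
The least among these is v5.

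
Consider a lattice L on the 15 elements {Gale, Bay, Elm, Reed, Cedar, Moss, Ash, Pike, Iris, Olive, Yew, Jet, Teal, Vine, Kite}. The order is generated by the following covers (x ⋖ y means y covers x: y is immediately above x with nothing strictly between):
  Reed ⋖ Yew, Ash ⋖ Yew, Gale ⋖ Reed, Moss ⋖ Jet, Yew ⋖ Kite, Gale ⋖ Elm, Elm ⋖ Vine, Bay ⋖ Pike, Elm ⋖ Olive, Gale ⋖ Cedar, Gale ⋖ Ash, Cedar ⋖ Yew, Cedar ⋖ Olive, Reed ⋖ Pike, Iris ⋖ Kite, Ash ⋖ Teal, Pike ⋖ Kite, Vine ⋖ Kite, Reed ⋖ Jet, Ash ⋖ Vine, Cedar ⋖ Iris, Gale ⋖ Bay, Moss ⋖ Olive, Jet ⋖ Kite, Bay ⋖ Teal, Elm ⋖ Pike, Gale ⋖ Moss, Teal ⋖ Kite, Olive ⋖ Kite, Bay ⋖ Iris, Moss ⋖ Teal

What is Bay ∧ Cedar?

Common lower bounds of {Bay, Cedar}: Gale.
The greatest among these is Gale.

Gale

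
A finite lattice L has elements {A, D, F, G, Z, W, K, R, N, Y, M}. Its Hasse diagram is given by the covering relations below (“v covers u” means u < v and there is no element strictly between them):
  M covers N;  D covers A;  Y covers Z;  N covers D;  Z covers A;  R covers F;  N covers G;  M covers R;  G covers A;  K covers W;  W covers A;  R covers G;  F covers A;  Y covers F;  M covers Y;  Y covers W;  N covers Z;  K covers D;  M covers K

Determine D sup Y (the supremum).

Common upper bounds of {D, Y}: M.
The least among these is M.

M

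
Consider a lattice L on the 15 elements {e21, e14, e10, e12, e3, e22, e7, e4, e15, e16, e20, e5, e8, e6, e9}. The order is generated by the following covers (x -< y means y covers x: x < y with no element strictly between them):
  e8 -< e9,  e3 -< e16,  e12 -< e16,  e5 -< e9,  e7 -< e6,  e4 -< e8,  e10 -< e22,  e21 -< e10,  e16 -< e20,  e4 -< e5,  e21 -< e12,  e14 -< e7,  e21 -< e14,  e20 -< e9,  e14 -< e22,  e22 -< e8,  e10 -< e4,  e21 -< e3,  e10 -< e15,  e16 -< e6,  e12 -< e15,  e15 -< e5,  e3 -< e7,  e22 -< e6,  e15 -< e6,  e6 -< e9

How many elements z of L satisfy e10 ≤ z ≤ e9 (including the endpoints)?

8

The interval [e10, e9] = {e10, e15, e22, e4, e5, e6, e8, e9}, which has 8 elements.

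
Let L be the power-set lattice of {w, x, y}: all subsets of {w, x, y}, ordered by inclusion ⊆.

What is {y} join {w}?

Under ⊆, join is union: {y} ∪ {w} = {w,y}.

{w,y}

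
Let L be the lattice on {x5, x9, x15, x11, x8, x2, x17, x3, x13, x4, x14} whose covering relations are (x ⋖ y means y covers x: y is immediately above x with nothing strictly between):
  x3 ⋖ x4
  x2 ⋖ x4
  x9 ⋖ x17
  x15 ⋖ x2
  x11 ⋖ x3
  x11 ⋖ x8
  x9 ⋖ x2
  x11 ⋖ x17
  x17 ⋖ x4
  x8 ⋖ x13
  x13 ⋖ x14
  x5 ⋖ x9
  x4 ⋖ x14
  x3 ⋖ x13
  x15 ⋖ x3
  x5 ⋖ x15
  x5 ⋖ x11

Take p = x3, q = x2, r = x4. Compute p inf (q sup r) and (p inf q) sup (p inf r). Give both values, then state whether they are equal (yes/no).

q sup r = x4, so p inf (q sup r) = x3 inf x4 = x3.
p inf q = x15 and p inf r = x3, so (p inf q) sup (p inf r) = x15 sup x3 = x3.
Equal: yes.

x3; x3; yes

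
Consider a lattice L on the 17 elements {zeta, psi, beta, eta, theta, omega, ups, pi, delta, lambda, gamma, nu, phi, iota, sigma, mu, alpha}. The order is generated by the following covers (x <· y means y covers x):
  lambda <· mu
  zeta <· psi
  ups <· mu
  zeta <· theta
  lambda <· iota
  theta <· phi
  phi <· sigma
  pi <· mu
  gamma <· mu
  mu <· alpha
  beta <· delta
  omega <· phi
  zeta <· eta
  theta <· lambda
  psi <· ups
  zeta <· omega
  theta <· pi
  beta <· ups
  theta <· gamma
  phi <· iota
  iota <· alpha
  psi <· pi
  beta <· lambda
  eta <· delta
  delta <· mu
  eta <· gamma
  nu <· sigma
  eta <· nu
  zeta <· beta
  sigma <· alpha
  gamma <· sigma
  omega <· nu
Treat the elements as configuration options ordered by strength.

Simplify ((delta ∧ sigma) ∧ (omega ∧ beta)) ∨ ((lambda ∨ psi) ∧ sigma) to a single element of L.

delta ∧ sigma = eta
omega ∧ beta = zeta
eta ∧ zeta = zeta
lambda ∨ psi = mu
mu ∧ sigma = gamma
zeta ∨ gamma = gamma

gamma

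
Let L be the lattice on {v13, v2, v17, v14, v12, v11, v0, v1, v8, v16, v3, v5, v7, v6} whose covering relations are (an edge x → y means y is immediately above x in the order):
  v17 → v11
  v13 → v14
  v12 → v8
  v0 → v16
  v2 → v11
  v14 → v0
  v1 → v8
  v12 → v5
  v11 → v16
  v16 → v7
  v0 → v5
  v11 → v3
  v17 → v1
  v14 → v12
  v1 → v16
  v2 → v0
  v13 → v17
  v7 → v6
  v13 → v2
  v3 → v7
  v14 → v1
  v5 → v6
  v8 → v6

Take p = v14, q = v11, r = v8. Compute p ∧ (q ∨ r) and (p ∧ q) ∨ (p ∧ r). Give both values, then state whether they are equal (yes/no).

v14; v14; yes

q ∨ r = v6, so p ∧ (q ∨ r) = v14 ∧ v6 = v14.
p ∧ q = v13 and p ∧ r = v14, so (p ∧ q) ∨ (p ∧ r) = v13 ∨ v14 = v14.
Equal: yes.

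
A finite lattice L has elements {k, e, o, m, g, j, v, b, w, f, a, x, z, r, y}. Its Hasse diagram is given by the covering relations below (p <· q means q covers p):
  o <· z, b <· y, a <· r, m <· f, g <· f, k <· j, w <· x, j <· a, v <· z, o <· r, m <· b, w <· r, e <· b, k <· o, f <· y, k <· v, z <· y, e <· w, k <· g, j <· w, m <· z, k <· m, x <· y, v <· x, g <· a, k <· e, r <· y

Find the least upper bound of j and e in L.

w

Common upper bounds of {j, e}: r, w, x, y.
The least among these is w.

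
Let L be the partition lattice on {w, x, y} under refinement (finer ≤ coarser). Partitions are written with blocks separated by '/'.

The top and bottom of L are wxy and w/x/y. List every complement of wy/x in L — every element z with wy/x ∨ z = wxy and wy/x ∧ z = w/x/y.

Need z with wy/x ∨ z = wxy and wy/x ∧ z = w/x/y.
Checking each element gives: w/xy, wx/y.

w/xy, wx/y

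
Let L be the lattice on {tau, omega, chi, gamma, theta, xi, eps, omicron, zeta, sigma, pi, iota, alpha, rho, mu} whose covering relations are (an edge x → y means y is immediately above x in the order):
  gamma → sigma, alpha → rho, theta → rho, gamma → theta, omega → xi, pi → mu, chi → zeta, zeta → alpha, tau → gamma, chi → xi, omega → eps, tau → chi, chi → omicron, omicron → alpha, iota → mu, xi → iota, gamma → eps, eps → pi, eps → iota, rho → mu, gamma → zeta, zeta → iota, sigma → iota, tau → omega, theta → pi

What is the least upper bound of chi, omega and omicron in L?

mu

Common upper bounds of {chi, omega, omicron}: mu.
The least among these is mu.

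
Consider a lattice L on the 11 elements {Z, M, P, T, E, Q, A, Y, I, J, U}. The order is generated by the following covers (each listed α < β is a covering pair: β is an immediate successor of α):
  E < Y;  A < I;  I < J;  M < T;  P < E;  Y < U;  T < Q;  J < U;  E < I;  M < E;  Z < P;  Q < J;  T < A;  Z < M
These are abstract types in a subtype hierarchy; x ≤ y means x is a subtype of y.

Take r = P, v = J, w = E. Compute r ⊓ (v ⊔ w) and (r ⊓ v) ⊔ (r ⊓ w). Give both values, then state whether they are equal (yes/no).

v ⊔ w = J, so r ⊓ (v ⊔ w) = P ⊓ J = P.
r ⊓ v = P and r ⊓ w = P, so (r ⊓ v) ⊔ (r ⊓ w) = P ⊔ P = P.
Equal: yes.

P; P; yes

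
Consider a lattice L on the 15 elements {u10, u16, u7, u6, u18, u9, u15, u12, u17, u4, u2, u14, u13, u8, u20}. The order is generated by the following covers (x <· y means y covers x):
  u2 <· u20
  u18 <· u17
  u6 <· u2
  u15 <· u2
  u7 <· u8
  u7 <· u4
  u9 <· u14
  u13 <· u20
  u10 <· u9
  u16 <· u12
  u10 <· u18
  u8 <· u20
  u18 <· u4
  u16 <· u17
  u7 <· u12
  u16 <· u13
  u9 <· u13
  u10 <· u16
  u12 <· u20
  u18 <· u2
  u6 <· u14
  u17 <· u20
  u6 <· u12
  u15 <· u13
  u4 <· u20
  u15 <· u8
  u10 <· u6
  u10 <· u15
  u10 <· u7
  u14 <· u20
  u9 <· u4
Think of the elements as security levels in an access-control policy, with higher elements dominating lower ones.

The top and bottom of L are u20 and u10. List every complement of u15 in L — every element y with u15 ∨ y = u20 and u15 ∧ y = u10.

u12, u14, u17, u4

Need y with u15 ∨ y = u20 and u15 ∧ y = u10.
Checking each element gives: u12, u14, u17, u4.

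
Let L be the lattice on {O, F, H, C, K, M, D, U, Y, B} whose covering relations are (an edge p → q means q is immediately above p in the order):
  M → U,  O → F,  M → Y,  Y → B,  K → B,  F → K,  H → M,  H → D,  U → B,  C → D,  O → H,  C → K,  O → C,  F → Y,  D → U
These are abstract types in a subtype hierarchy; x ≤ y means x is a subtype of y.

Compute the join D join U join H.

Common upper bounds of {D, U, H}: B, U.
The least among these is U.

U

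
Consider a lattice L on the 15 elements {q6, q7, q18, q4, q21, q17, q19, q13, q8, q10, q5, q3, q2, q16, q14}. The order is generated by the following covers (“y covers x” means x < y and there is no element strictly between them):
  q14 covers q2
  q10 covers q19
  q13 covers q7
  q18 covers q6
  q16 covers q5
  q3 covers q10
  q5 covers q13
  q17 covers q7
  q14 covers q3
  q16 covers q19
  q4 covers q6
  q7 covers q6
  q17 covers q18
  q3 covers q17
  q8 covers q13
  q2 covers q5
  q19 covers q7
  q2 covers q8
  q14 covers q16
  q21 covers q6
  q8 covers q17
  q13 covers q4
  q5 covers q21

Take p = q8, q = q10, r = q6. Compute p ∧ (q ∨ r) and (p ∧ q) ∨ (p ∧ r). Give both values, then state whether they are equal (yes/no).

q ∨ r = q10, so p ∧ (q ∨ r) = q8 ∧ q10 = q7.
p ∧ q = q7 and p ∧ r = q6, so (p ∧ q) ∨ (p ∧ r) = q7 ∨ q6 = q7.
Equal: yes.

q7; q7; yes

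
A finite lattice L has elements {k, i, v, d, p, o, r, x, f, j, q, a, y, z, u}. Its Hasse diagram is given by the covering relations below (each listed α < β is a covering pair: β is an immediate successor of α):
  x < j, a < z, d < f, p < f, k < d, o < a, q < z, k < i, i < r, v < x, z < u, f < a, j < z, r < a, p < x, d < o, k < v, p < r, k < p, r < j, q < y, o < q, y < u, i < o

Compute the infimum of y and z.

Common lower bounds of {y, z}: d, i, k, o, q.
The greatest among these is q.

q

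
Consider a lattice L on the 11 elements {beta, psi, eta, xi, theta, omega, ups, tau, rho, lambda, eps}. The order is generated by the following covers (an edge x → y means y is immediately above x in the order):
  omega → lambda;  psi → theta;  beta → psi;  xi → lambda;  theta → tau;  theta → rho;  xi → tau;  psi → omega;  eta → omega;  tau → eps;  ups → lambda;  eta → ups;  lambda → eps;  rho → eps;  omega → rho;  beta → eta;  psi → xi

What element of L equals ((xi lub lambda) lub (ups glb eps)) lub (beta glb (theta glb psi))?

xi ∨ lambda = lambda
ups ∧ eps = ups
lambda ∨ ups = lambda
theta ∧ psi = psi
beta ∧ psi = beta
lambda ∨ beta = lambda

lambda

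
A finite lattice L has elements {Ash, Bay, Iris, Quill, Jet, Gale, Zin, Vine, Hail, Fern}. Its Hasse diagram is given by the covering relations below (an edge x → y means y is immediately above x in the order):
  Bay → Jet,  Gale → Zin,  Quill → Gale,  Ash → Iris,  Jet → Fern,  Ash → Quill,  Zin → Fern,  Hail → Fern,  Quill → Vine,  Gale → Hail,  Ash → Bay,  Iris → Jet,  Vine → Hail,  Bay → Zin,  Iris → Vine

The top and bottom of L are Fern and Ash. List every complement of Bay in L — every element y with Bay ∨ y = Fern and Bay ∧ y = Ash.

Need y with Bay ∨ y = Fern and Bay ∧ y = Ash.
Checking each element gives: Hail, Vine.

Hail, Vine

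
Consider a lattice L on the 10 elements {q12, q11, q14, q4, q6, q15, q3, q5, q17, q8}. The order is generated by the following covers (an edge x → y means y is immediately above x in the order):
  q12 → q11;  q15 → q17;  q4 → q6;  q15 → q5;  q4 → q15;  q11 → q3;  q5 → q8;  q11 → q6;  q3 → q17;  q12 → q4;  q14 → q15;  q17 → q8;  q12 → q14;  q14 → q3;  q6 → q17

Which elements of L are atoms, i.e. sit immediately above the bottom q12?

q11, q14, q4

The atoms are exactly the elements that cover q12: q11, q14, q4.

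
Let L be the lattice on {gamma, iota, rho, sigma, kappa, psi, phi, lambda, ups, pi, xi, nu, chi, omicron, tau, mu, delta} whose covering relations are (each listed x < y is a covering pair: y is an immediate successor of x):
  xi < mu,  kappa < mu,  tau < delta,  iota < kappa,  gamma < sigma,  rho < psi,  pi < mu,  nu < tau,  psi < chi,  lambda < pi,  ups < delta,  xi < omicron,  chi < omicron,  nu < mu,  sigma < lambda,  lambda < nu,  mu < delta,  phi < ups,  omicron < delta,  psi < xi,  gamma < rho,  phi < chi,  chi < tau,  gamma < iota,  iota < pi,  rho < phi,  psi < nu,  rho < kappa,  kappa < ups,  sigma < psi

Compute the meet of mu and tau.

nu

Common lower bounds of {mu, tau}: gamma, lambda, nu, psi, rho, sigma.
The greatest among these is nu.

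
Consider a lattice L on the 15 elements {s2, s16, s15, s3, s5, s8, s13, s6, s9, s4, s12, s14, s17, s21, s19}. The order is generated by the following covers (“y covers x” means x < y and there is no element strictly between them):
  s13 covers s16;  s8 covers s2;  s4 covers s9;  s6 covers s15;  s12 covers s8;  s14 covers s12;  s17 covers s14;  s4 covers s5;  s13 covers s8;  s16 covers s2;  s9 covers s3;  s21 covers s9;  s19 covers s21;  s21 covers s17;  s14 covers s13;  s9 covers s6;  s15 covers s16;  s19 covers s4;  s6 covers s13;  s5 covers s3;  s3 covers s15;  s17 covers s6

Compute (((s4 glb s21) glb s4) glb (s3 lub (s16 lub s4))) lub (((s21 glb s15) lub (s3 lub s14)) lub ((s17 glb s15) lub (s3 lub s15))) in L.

s4 ∧ s21 = s9
s9 ∧ s4 = s9
s16 ∨ s4 = s4
s3 ∨ s4 = s4
s9 ∧ s4 = s9
s21 ∧ s15 = s15
s3 ∨ s14 = s21
s15 ∨ s21 = s21
s17 ∧ s15 = s15
s3 ∨ s15 = s3
s15 ∨ s3 = s3
s21 ∨ s3 = s21
s9 ∨ s21 = s21

s21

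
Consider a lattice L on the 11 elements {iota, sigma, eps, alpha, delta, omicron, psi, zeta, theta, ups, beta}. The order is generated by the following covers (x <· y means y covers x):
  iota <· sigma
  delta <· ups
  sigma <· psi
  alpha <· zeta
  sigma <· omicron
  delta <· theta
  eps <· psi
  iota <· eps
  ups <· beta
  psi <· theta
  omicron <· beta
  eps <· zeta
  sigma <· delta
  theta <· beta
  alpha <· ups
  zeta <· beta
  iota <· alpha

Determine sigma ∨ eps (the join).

psi

Common upper bounds of {sigma, eps}: beta, psi, theta.
The least among these is psi.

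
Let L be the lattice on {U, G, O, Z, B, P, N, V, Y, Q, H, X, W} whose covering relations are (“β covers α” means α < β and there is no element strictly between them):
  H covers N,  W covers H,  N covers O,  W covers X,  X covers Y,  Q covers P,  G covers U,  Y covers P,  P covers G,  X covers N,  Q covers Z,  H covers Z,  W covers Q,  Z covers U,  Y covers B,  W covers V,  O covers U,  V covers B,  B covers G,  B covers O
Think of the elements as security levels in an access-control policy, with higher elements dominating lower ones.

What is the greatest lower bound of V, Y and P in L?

Common lower bounds of {V, Y, P}: G, U.
The greatest among these is G.

G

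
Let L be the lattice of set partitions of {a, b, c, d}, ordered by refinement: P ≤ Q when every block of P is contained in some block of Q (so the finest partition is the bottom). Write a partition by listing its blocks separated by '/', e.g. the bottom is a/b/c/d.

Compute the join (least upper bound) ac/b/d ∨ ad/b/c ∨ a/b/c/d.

Common upper bounds of {ac/b/d, ad/b/c, a/b/c/d}: abcd, acd/b.
The least among these is acd/b.

acd/b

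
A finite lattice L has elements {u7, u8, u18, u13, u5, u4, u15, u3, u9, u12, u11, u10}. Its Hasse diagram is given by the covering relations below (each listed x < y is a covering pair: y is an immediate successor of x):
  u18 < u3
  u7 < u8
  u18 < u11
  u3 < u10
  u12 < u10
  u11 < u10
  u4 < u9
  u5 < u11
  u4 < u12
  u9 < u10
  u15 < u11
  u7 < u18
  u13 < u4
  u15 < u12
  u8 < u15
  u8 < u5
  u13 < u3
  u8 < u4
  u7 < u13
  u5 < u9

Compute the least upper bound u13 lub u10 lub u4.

Common upper bounds of {u13, u10, u4}: u10.
The least among these is u10.

u10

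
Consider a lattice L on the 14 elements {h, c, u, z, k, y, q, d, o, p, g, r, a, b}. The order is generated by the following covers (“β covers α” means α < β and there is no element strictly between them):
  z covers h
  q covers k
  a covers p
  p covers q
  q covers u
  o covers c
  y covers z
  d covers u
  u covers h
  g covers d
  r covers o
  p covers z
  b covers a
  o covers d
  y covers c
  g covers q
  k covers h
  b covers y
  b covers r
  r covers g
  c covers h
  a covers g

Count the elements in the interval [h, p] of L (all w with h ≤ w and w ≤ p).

The interval [h, p] = {h, k, p, q, u, z}, which has 6 elements.

6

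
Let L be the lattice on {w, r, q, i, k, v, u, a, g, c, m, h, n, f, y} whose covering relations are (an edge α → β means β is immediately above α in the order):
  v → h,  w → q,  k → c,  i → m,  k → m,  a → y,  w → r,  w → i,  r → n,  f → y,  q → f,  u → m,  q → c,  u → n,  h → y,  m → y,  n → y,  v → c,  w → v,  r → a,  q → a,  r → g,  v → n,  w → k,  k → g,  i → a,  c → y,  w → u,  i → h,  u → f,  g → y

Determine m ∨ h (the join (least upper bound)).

Common upper bounds of {m, h}: y.
The least among these is y.

y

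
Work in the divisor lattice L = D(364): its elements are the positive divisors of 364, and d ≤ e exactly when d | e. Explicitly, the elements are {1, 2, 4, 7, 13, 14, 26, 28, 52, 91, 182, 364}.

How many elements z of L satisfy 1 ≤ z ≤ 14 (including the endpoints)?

The interval [1, 14] = {1, 14, 2, 7}, which has 4 elements.

4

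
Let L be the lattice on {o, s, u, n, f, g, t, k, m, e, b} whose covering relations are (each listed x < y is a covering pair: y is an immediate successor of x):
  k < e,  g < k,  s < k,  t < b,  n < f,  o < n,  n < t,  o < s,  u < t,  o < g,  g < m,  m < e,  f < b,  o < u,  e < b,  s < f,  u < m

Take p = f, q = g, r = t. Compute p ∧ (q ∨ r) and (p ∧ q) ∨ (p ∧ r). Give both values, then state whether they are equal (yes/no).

f; n; no

q ∨ r = b, so p ∧ (q ∨ r) = f ∧ b = f.
p ∧ q = o and p ∧ r = n, so (p ∧ q) ∨ (p ∧ r) = o ∨ n = n.
Equal: no.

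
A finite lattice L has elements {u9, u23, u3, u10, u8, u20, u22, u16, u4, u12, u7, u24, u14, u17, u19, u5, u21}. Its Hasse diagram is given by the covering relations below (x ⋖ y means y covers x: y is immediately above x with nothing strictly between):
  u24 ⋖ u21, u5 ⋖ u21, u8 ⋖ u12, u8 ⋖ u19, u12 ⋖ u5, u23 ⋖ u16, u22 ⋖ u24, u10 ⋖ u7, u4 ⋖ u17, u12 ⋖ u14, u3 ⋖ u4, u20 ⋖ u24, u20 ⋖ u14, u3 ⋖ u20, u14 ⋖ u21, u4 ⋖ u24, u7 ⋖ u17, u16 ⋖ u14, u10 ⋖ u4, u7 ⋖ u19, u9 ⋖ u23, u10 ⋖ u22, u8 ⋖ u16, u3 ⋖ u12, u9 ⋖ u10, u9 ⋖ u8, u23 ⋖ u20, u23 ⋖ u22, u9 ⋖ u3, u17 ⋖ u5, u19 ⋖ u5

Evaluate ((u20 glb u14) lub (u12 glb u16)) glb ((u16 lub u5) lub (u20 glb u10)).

u20 ∧ u14 = u20
u12 ∧ u16 = u8
u20 ∨ u8 = u14
u16 ∨ u5 = u21
u20 ∧ u10 = u9
u21 ∨ u9 = u21
u14 ∧ u21 = u14

u14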